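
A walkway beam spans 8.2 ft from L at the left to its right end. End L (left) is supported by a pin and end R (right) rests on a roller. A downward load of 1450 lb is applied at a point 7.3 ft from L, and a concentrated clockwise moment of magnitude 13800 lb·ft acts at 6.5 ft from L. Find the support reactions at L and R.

Moments about L: R_y·8.2 − 1450·7.3 − 13800 = 0 → R_y = 24385/8.2 = 2973.78 ≈ 2974 lb.
ΣF_y = 0: L_y + 2973.78 − 1450 = 0 → L_y = -1524 lb.
ΣF_x = 0: no horizontal applied forces, so L_x = 0.

L_x = 0, L_y = -1524 lb, R_y = 2974 lb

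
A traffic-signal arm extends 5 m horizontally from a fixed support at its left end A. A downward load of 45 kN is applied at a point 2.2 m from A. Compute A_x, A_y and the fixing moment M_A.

A_x = 0, A_y = 45.00 kN, M_A = 99.00 kN·m

ΣF_x = 0: A_x = 0.
ΣF_y = 0: A_y − 45 = 0 → A_y = 45.00 kN.
ΣM about A: M_A − 45·2.2 = 0 → M_A = 99.00 kN·m.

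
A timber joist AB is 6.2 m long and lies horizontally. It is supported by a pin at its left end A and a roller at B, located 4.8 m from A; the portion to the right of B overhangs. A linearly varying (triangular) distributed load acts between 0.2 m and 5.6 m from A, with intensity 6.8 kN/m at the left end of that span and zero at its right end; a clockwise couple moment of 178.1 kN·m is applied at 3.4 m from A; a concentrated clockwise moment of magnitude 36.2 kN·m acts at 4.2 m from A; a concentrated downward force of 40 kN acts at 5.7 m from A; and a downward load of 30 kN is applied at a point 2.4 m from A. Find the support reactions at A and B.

Resultant of the triangular load: ½ × 6.8 × 5.4 = 18.36 kN, acting at 2 m from A (one-third of the span from the peak).
Moments about A: B_y·4.8 − (½·6.8·5.4)·2 − 178.1 − 36.2 − 40·5.7 − 30·2.4 = 0 → B_y = 551.02/4.8 = 114.796 ≈ 114.8 kN.
ΣF_y = 0: A_y + 114.796 − ½·6.8·5.4 − 40 − 30 = 0 → A_y = -26.44 kN.
ΣF_x = 0: no horizontal applied forces, so A_x = 0.

A_x = 0, A_y = -26.44 kN, B_y = 114.8 kN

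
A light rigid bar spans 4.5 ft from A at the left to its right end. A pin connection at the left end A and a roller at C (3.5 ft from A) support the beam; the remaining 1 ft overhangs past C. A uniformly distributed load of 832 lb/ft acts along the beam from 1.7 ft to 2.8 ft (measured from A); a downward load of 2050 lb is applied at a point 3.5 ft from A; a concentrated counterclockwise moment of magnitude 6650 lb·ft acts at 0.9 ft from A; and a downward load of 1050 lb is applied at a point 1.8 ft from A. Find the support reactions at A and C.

Resultant of the distributed load: 832 × 1.1 = 915.2 lb at 2.25 ft from A.
Moments about A: C_y·3.5 − (832·1.1)·2.25 − 2050·3.5 + 6650 − 1050·1.8 = 0 → C_y = 4474.2/3.5 = 1278.34 ≈ 1278 lb.
ΣF_y = 0: A_y + 1278.34 − 832·1.1 − 2050 − 1050 = 0 → A_y = 2737 lb.
ΣF_x = 0: no horizontal applied forces, so A_x = 0.

A_x = 0, A_y = 2737 lb, C_y = 1278 lb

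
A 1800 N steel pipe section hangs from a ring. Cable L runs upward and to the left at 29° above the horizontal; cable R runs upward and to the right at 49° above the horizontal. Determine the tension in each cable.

T_L = 1207 N, T_R = 1609 N

ΣF_x = 0: −T_L·cos29° + T_R·cos49° = 0 → T_R = 1.33314·T_L.
ΣF_y = 0: T_L·sin29° + T_R·sin49° = 1800.
Substitute: T_L·(0.48481 + 1.33314·0.75471) = 1800 → T_L = 1207.29 ≈ 1207 N.
Then T_R = 1.33314 × 1207.29 = 1609 N.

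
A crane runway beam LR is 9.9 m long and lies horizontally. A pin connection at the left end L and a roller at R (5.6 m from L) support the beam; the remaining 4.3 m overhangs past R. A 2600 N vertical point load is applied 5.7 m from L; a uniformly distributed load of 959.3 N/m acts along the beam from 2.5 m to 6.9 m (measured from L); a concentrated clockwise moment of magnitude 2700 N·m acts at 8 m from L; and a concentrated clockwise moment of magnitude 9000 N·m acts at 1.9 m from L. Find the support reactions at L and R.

L_x = 0, L_y = -1457 N, R_y = 8278 N

Resultant of the distributed load: 959.3 × 4.4 = 4220.92 N at 4.7 m from L.
ΣM about L: R_y·5.6 − 2600·5.7 − (959.3·4.4)·4.7 − 2700 − 9000 = 0 → R_y = 46358.324/5.6 = 8278.27 ≈ 8278 N.
ΣF_y = 0: L_y + 8278.27 − 2600 − 959.3·4.4 = 0 → L_y = -1457 N.
ΣF_x = 0: no horizontal applied forces, so L_x = 0.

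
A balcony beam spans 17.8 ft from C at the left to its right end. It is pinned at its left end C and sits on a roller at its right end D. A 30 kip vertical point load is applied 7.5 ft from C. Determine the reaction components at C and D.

Taking moments about C: D_y·17.8 − 30·7.5 = 0 → D_y = 225/17.8 = 12.6404 ≈ 12.64 kip.
ΣF_y = 0: C_y + 12.6404 − 30 = 0 → C_y = 17.36 kip.
ΣF_x = 0: no horizontal applied forces, so C_x = 0.

C_x = 0, C_y = 17.36 kip, D_y = 12.64 kip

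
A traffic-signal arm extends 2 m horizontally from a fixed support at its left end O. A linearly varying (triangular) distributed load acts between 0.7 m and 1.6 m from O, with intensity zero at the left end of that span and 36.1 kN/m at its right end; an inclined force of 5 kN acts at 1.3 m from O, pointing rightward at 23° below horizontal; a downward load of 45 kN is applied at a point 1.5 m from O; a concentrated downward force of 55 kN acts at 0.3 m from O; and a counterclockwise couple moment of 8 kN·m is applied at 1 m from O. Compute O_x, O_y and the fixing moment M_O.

O_x = -4.603 kN, O_y = 118.2 kN, M_O = 99.66 kN·m

Resultant of the triangular load: ½ × 36.1 × 0.9 = 16.245 kN, acting at 1.3 m from O (one-third of the span from the peak).
ΣF_x = 0: O_x + 5·cos23° = 0 → O_x = -4.603 kN.
ΣF_y = 0: O_y − ½·36.1·0.9 − 5·sin23° − 45 − 55 = 0 → O_y = 118.2 kN.
ΣM about O: M_O − (½·36.1·0.9)·1.3 − 5·sin23°·1.3 − 45·1.5 − 55·0.3 + 8 = 0 → M_O = 99.66 kN·m.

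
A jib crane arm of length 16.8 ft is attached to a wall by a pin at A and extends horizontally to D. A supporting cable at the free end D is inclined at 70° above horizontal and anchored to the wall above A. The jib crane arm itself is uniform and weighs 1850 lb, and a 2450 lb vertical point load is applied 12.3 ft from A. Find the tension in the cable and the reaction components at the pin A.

ΣM about A: T·sin70°·16.8 − 1850·8.4 − 2450·12.3 = 0 → T = 45675/(16.8·0.939693) = 2893.23 ≈ 2893 lb.
ΣF_x = 0: A_x − T·cos70° = 0 → A_x = 2893.23 × 0.34202 = 989.5 lb.
ΣF_y = 0: A_y + T·sin70° − 1850 − 2450 = 0 → A_y = 4300 − 2893.23 × 0.939693 = 1581 lb.

T = 2893 lb, A_x = 989.5 lb, A_y = 1581 lb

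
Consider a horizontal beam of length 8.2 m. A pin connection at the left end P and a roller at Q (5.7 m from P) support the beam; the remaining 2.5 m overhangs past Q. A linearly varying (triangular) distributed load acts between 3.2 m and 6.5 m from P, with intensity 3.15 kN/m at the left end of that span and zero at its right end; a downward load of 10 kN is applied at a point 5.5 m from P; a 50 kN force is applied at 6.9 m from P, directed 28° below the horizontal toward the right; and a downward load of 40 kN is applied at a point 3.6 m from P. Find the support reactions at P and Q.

P_x = -44.15 kN, P_y = 11.42 kN, Q_y = 67.25 kN

Resultant of the triangular load: ½ × 3.15 × 3.3 = 5.1975 kN, acting at 4.3 m from P (one-third of the span from the peak).
ΣM about P: Q_y·5.7 − (½·3.15·3.3)·4.3 − 10·5.5 − 50·sin28°·6.9 − 40·3.6 = 0 → Q_y = 383.317/5.7 = 67.2486 ≈ 67.25 kN.
ΣF_y = 0: P_y + 67.2486 − ½·3.15·3.3 − 10 − 50·sin28° − 40 = 0 → P_y = 11.42 kN.
ΣF_x = 0: P_x + 50·cos28° = 0 → P_x = -44.15 kN.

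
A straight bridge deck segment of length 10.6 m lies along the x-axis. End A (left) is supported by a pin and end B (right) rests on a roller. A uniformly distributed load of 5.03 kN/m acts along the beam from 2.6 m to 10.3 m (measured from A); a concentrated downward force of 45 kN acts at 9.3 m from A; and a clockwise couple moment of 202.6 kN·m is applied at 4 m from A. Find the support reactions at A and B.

Resultant of the distributed load: 5.03 × 7.7 = 38.731 kN at 6.45 m from A.
Taking moments about A: B_y·10.6 − (5.03·7.7)·6.45 − 45·9.3 − 202.6 = 0 → B_y = 870.91495/10.6 = 82.1618 ≈ 82.16 kN.
ΣF_y = 0: A_y + 82.1618 − 5.03·7.7 − 45 = 0 → A_y = 1.569 kN.
ΣF_x = 0: no horizontal applied forces, so A_x = 0.

A_x = 0, A_y = 1.569 kN, B_y = 82.16 kN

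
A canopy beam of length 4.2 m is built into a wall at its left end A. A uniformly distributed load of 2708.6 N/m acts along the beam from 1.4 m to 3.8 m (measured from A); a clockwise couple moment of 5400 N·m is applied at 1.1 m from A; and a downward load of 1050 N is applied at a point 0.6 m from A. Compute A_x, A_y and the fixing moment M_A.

Resultant of the distributed load: 2708.6 × 2.4 = 6500.64 N at 2.6 m from A.
ΣF_x = 0: A_x = 0.
ΣF_y = 0: A_y − 2708.6·2.4 − 1050 = 0 → A_y = 7551 N.
ΣM about A: M_A − (2708.6·2.4)·2.6 − 5400 − 1050·0.6 = 0 → M_A = 22930 N·m.

A_x = 0, A_y = 7551 N, M_A = 22930 N·m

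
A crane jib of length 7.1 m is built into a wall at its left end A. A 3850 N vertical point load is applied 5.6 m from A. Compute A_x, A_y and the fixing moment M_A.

A_x = 0, A_y = 3850 N, M_A = 21560 N·m

ΣF_x = 0: A_x = 0.
ΣF_y = 0: A_y − 3850 = 0 → A_y = 3850 N.
ΣM about A: M_A − 3850·5.6 = 0 → M_A = 21560 N·m.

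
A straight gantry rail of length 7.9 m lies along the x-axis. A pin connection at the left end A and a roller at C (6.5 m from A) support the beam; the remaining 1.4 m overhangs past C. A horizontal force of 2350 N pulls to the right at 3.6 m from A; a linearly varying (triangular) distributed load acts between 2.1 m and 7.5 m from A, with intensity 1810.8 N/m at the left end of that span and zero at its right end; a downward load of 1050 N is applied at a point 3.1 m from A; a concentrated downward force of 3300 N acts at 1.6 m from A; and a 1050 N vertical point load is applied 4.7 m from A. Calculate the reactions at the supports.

A_x = -2350 N, A_y = 5283 N, C_y = 5006 N

Resultant of the triangular load: ½ × 1810.8 × 5.4 = 4889.16 N, acting at 3.9 m from A (one-third of the span from the peak).
Moments about A: C_y·6.5 − (½·1810.8·5.4)·3.9 − 1050·3.1 − 3300·1.6 − 1050·4.7 = 0 → C_y = 32537.724/6.5 = 5005.8 ≈ 5006 N.
ΣF_y = 0: A_y + 5005.8 − ½·1810.8·5.4 − 1050 − 3300 − 1050 = 0 → A_y = 5283 N.
ΣF_x = 0: A_x + 2350 = 0 → A_x = -2350 N.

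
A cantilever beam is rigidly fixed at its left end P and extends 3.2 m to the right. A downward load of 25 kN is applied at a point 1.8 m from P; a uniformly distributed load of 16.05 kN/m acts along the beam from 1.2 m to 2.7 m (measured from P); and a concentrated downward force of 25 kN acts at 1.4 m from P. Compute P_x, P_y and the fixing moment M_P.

Resultant of the distributed load: 16.05 × 1.5 = 24.075 kN at 1.95 m from P.
ΣF_x = 0: P_x = 0.
ΣF_y = 0: P_y − 25 − 16.05·1.5 − 25 = 0 → P_y = 74.08 kN.
ΣM about P: M_P − 25·1.8 − (16.05·1.5)·1.95 − 25·1.4 = 0 → M_P = 126.9 kN·m.

P_x = 0, P_y = 74.08 kN, M_P = 126.9 kN·m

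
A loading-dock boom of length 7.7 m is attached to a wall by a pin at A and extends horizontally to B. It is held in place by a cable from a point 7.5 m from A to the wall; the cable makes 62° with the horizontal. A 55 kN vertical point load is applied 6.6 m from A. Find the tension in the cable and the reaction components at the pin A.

ΣM about A: T·sin62°·7.5 − 55·6.6 = 0 → T = 363/(7.5·0.882948) = 54.8164 ≈ 54.82 kN.
ΣF_x = 0: A_x − T·cos62° = 0 → A_x = 54.8164 × 0.469472 = 25.73 kN.
ΣF_y = 0: A_y + T·sin62° − 55 = 0 → A_y = 55 − 54.8164 × 0.882948 = 6.600 kN.

T = 54.82 kN, A_x = 25.73 kN, A_y = 6.600 kN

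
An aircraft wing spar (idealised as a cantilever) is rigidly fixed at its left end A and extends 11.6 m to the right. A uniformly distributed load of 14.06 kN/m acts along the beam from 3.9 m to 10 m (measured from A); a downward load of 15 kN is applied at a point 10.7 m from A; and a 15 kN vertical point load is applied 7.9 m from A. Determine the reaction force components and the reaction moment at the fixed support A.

A_x = 0, A_y = 115.8 kN, M_A = 875.1 kN·m

Resultant of the distributed load: 14.06 × 6.1 = 85.766 kN at 6.95 m from A.
ΣF_x = 0: A_x = 0.
ΣF_y = 0: A_y − 14.06·6.1 − 15 − 15 = 0 → A_y = 115.8 kN.
ΣM about A: M_A − (14.06·6.1)·6.95 − 15·10.7 − 15·7.9 = 0 → M_A = 875.1 kN·m.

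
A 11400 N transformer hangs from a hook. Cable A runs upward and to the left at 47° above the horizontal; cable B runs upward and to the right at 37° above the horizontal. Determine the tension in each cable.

ΣF_x = 0: −T_A·cos47° + T_B·cos37° = 0 → T_B = 0.853954·T_A.
ΣF_y = 0: T_A·sin47° + T_B·sin37° = 11400.
Substitute: T_A·(0.731354 + 0.853954·0.601815) = 11400 → T_A = 9154.59 ≈ 9155 N.
Then T_B = 0.853954 × 9154.59 = 7818 N.

T_A = 9155 N, T_B = 7818 N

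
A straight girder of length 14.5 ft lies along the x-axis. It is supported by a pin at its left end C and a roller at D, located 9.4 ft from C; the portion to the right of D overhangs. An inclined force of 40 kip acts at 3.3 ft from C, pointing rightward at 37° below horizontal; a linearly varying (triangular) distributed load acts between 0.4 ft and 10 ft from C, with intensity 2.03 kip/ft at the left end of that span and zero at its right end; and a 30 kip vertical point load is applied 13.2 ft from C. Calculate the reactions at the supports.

Resultant of the triangular load: ½ × 2.03 × 9.6 = 9.744 kip, acting at 3.6 ft from C (one-third of the span from the peak).
ΣM about C: D_y·9.4 − 40·sin37°·3.3 − (½·2.03·9.6)·3.6 − 30·13.2 = 0 → D_y = 510.518/9.4 = 54.3104 ≈ 54.31 kip.
ΣF_y = 0: C_y + 54.3104 − 40·sin37° − ½·2.03·9.6 − 30 = 0 → C_y = 9.506 kip.
ΣF_x = 0: C_x + 40·cos37° = 0 → C_x = -31.95 kip.

C_x = -31.95 kip, C_y = 9.506 kip, D_y = 54.31 kip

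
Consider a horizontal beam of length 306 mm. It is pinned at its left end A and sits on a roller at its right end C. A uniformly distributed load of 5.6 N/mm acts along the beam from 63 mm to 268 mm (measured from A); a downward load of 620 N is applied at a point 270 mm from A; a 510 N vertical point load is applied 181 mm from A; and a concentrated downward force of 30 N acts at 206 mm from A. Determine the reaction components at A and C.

A_x = 0, A_y = 818.2 N, C_y = 1490 N

Resultant of the distributed load: 5.6 × 205 = 1148 N at 165.5 mm from A.
ΣM about A: C_y·306 − (5.6·205)·165.5 − 620·270 − 510·181 − 30·206 = 0 → C_y = 455884/306 = 1489.82 ≈ 1490 N.
ΣF_y = 0: A_y + 1489.82 − 5.6·205 − 620 − 510 − 30 = 0 → A_y = 818.2 N.
ΣF_x = 0: no horizontal applied forces, so A_x = 0.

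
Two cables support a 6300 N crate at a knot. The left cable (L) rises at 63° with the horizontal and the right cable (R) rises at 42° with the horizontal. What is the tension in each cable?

T_L = 4847 N, T_R = 2961 N

ΣF_x = 0: −T_L·cos63° + T_R·cos42° = 0 → T_R = 0.610904·T_L.
ΣF_y = 0: T_L·sin63° + T_R·sin42° = 6300.
Substitute: T_L·(0.891007 + 0.610904·0.669131) = 6300 → T_L = 4846.97 ≈ 4847 N.
Then T_R = 0.610904 × 4846.97 = 2961 N.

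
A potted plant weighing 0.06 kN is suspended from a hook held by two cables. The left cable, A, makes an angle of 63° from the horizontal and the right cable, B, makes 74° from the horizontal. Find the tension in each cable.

T_A = 0.02425 kN, T_B = 0.03994 kN

ΣF_x = 0: −T_A·cos63° + T_B·cos74° = 0 → T_B = 1.64706·T_A.
ΣF_y = 0: T_A·sin63° + T_B·sin74° = 0.06.
Substitute: T_A·(0.891007 + 1.64706·0.961262) = 0.06 → T_A = 0.0242496 ≈ 0.02425 kN.
Then T_B = 1.64706 × 0.0242496 = 0.03994 kN.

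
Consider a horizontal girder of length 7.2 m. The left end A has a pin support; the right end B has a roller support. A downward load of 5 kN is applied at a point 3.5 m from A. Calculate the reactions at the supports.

ΣM about A: B_y·7.2 − 5·3.5 = 0 → B_y = 17.5/7.2 = 2.43056 ≈ 2.431 kN.
ΣF_y = 0: A_y + 2.43056 − 5 = 0 → A_y = 2.569 kN.
ΣF_x = 0: no horizontal applied forces, so A_x = 0.

A_x = 0, A_y = 2.569 kN, B_y = 2.431 kN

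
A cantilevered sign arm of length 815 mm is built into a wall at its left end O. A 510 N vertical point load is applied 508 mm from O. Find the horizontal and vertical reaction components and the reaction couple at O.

ΣF_x = 0: O_x = 0.
ΣF_y = 0: O_y − 510 = 0 → O_y = 510.0 N.
ΣM about O: M_O − 510·508 = 0 → M_O = 259100 N·mm.

O_x = 0, O_y = 510.0 N, M_O = 259100 N·mm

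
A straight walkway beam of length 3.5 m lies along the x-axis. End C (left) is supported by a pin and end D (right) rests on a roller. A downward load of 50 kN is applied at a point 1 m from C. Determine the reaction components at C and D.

ΣM about C: D_y·3.5 − 50·1 = 0 → D_y = 50/3.5 = 14.2857 ≈ 14.29 kN.
ΣF_y = 0: C_y + 14.2857 − 50 = 0 → C_y = 35.71 kN.
ΣF_x = 0: no horizontal applied forces, so C_x = 0.

C_x = 0, C_y = 35.71 kN, D_y = 14.29 kN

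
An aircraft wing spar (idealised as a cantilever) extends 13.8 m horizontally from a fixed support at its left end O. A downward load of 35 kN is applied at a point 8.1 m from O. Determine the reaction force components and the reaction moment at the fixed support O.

ΣF_x = 0: O_x = 0.
ΣF_y = 0: O_y − 35 = 0 → O_y = 35.00 kN.
ΣM about O: M_O − 35·8.1 = 0 → M_O = 283.5 kN·m.

O_x = 0, O_y = 35.00 kN, M_O = 283.5 kN·m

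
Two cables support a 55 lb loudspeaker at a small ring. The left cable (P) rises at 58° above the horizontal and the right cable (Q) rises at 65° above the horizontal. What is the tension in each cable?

T_P = 27.72 lb, T_Q = 34.75 lb

ΣF_x = 0: −T_P·cos58° + T_Q·cos65° = 0 → T_Q = 1.2539·T_P.
ΣF_y = 0: T_P·sin58° + T_Q·sin65° = 55.
Substitute: T_P·(0.848048 + 1.2539·0.906308) = 55 → T_P = 27.7152 ≈ 27.72 lb.
Then T_Q = 1.2539 × 27.7152 = 34.75 lb.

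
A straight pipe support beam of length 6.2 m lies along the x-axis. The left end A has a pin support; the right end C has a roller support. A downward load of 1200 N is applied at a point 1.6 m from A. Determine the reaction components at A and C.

Moments about A: C_y·6.2 − 1200·1.6 = 0 → C_y = 1920/6.2 = 309.677 ≈ 309.7 N.
ΣF_y = 0: A_y + 309.677 − 1200 = 0 → A_y = 890.3 N.
ΣF_x = 0: no horizontal applied forces, so A_x = 0.

A_x = 0, A_y = 890.3 N, C_y = 309.7 N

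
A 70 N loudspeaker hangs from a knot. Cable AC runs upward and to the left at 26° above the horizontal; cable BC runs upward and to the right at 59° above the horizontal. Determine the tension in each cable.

T_AC = 36.19 N, T_BC = 63.16 N

ΣF_x = 0: −T_AC·cos26° + T_BC·cos59° = 0 → T_BC = 1.7451·T_AC.
ΣF_y = 0: T_AC·sin26° + T_BC·sin59° = 70.
Substitute: T_AC·(0.438371 + 1.7451·0.857167) = 70 → T_AC = 36.1904 ≈ 36.19 N.
Then T_BC = 1.7451 × 36.1904 = 63.16 N.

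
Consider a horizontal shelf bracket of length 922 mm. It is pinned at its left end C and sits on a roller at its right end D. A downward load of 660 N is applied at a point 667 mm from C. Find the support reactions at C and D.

ΣM about C: D_y·922 − 660·667 = 0 → D_y = 440220/922 = 477.462 ≈ 477.5 N.
ΣF_y = 0: C_y + 477.462 − 660 = 0 → C_y = 182.5 N.
ΣF_x = 0: no horizontal applied forces, so C_x = 0.

C_x = 0, C_y = 182.5 N, D_y = 477.5 N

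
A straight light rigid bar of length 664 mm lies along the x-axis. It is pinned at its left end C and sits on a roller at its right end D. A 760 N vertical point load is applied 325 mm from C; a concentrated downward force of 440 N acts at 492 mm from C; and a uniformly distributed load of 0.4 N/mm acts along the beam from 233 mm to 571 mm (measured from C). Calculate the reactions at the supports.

C_x = 0, C_y = 555.3 N, D_y = 779.9 N

Resultant of the distributed load: 0.4 × 338 = 135.2 N at 402 mm from C.
Moments about C: D_y·664 − 760·325 − 440·492 − (0.4·338)·402 = 0 → D_y = 517830.4/664 = 779.865 ≈ 779.9 N.
ΣF_y = 0: C_y + 779.865 − 760 − 440 − 0.4·338 = 0 → C_y = 555.3 N.
ΣF_x = 0: no horizontal applied forces, so C_x = 0.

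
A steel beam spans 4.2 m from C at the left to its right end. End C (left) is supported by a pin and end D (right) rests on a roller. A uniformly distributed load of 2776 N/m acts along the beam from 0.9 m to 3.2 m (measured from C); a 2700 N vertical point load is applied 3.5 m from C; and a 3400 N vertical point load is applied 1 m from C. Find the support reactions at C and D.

Resultant of the distributed load: 2776 × 2.3 = 6384.8 N at 2.05 m from C.
Taking moments about C: D_y·4.2 − (2776·2.3)·2.05 − 2700·3.5 − 3400·1 = 0 → D_y = 25938.84/4.2 = 6175.91 ≈ 6176 N.
ΣF_y = 0: C_y + 6175.91 − 2776·2.3 − 2700 − 3400 = 0 → C_y = 6309 N.
ΣF_x = 0: no horizontal applied forces, so C_x = 0.

C_x = 0, C_y = 6309 N, D_y = 6176 N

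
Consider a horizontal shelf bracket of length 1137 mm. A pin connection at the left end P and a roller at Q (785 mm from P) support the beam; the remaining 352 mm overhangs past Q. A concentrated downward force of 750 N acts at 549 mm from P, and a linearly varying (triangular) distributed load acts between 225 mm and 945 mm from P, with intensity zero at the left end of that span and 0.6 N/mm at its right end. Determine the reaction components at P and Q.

Resultant of the triangular load: ½ × 0.6 × 720 = 216 N, acting at 705 mm from P (one-third of the span from the peak).
Moments about P: Q_y·785 − 750·549 − (½·0.6·720)·705 = 0 → Q_y = 564030/785 = 718.51 ≈ 718.5 N.
ΣF_y = 0: P_y + 718.51 − 750 − ½·0.6·720 = 0 → P_y = 247.5 N.
ΣF_x = 0: no horizontal applied forces, so P_x = 0.

P_x = 0, P_y = 247.5 N, Q_y = 718.5 N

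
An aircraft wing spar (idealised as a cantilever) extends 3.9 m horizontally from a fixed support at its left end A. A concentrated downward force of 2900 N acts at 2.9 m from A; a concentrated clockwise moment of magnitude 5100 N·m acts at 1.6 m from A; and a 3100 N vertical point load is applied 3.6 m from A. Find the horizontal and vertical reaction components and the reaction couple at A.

A_x = 0, A_y = 6000 N, M_A = 24670 N·m

ΣF_x = 0: A_x = 0.
ΣF_y = 0: A_y − 2900 − 3100 = 0 → A_y = 6000 N.
ΣM about A: M_A − 2900·2.9 − 5100 − 3100·3.6 = 0 → M_A = 24670 N·m.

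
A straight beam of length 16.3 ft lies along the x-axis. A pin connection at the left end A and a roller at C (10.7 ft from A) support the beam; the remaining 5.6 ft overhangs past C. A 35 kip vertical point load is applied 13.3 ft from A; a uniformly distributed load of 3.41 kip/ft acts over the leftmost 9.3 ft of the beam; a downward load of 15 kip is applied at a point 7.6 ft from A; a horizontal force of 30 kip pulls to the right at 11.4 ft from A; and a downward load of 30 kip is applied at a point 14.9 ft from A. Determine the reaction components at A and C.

Resultant of the distributed load: 3.41 × 9.3 = 31.713 kip at 4.65 ft from A.
ΣM about A: C_y·10.7 − 35·13.3 − (3.41·9.3)·4.65 − 15·7.6 − 30·14.9 = 0 → C_y = 1173.96545/10.7 = 109.716 ≈ 109.7 kip.
ΣF_y = 0: A_y + 109.716 − 35 − 3.41·9.3 − 15 − 30 = 0 → A_y = 1.997 kip.
ΣF_x = 0: A_x + 30 = 0 → A_x = -30.00 kip.

A_x = -30.00 kip, A_y = 1.997 kip, C_y = 109.7 kip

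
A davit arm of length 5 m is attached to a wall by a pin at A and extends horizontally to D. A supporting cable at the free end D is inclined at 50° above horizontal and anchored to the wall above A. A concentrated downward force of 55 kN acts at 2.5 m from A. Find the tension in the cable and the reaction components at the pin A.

ΣM about A: T·sin50°·5 − 55·2.5 = 0 → T = 137.5/(5·0.766044) = 35.8987 ≈ 35.90 kN.
ΣF_x = 0: A_x − T·cos50° = 0 → A_x = 35.8987 × 0.642788 = 23.08 kN.
ΣF_y = 0: A_y + T·sin50° − 55 = 0 → A_y = 55 − 35.8987 × 0.766044 = 27.50 kN.

T = 35.90 kN, A_x = 23.08 kN, A_y = 27.50 kN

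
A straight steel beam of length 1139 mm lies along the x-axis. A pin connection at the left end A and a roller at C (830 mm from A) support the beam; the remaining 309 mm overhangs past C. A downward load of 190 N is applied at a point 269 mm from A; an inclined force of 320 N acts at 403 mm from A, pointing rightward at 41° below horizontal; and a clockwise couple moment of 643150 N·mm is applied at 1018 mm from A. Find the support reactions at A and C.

Taking moments about A: C_y·830 − 190·269 − 320·sin41°·403 − 643150 = 0 → C_y = 778865/830 = 938.392 ≈ 938.4 N.
ΣF_y = 0: A_y + 938.392 − 190 − 320·sin41° = 0 → A_y = -538.5 N.
ΣF_x = 0: A_x + 320·cos41° = 0 → A_x = -241.5 N.

A_x = -241.5 N, A_y = -538.5 N, C_y = 938.4 N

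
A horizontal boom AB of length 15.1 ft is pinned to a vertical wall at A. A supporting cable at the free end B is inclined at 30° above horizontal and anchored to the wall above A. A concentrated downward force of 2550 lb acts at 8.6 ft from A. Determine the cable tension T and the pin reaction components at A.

T = 2905 lb, A_x = 2515 lb, A_y = 1098 lb

ΣM about A: T·sin30°·15.1 − 2550·8.6 = 0 → T = 21930/(15.1·0.5) = 2904.64 ≈ 2905 lb.
ΣF_x = 0: A_x − T·cos30° = 0 → A_x = 2904.64 × 0.866025 = 2515 lb.
ΣF_y = 0: A_y + T·sin30° − 2550 = 0 → A_y = 2550 − 2904.64 × 0.5 = 1098 lb.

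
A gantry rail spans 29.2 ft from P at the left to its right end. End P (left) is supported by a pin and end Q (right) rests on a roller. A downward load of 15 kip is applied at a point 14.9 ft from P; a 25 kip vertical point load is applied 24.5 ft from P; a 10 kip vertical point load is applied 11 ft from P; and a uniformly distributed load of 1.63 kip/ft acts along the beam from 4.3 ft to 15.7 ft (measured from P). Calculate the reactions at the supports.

Resultant of the distributed load: 1.63 × 11.4 = 18.582 kip at 10 ft from P.
Taking moments about P: Q_y·29.2 − 15·14.9 − 25·24.5 − 10·11 − (1.63·11.4)·10 = 0 → Q_y = 1131.82/29.2 = 38.761 ≈ 38.76 kip.
ΣF_y = 0: P_y + 38.761 − 15 − 25 − 10 − 1.63·11.4 = 0 → P_y = 29.82 kip.
ΣF_x = 0: no horizontal applied forces, so P_x = 0.

P_x = 0, P_y = 29.82 kip, Q_y = 38.76 kip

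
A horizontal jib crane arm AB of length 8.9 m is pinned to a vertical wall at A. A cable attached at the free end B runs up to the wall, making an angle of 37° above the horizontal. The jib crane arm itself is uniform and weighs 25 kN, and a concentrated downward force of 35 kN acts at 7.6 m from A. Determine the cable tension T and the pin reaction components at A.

T = 70.43 kN, A_x = 56.25 kN, A_y = 17.61 kN

ΣM about A: T·sin37°·8.9 − 25·4.45 − 35·7.6 = 0 → T = 377.25/(8.9·0.601815) = 70.433 ≈ 70.43 kN.
ΣF_x = 0: A_x − T·cos37° = 0 → A_x = 70.433 × 0.798636 = 56.25 kN.
ΣF_y = 0: A_y + T·sin37° − 25 − 35 = 0 → A_y = 60 − 70.433 × 0.601815 = 17.61 kN.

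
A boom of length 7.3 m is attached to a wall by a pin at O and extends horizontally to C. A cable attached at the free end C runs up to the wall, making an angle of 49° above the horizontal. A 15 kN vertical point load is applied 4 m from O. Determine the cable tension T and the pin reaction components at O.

ΣM about O: T·sin49°·7.3 − 15·4 = 0 → T = 60/(7.3·0.75471) = 10.8905 ≈ 10.89 kN.
ΣF_x = 0: O_x − T·cos49° = 0 → O_x = 10.8905 × 0.656059 = 7.145 kN.
ΣF_y = 0: O_y + T·sin49° − 15 = 0 → O_y = 15 − 10.8905 × 0.75471 = 6.781 kN.

T = 10.89 kN, O_x = 7.145 kN, O_y = 6.781 kN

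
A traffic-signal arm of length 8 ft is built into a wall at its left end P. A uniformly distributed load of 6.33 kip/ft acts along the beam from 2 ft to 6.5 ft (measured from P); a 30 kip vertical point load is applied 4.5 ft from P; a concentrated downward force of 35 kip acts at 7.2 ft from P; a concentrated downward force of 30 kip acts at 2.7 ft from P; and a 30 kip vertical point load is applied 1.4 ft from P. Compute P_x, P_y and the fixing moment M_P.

P_x = 0, P_y = 153.5 kip, M_P = 631.1 kip·ft

Resultant of the distributed load: 6.33 × 4.5 = 28.485 kip at 4.25 ft from P.
ΣF_x = 0: P_x = 0.
ΣF_y = 0: P_y − 6.33·4.5 − 30 − 35 − 30 − 30 = 0 → P_y = 153.5 kip.
ΣM about P: M_P − (6.33·4.5)·4.25 − 30·4.5 − 35·7.2 − 30·2.7 − 30·1.4 = 0 → M_P = 631.1 kip·ft.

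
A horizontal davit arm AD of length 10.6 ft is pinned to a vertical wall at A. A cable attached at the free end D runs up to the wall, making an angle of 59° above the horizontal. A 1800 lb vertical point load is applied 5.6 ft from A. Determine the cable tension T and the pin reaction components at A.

T = 1109 lb, A_x = 571.4 lb, A_y = 849.1 lb

ΣM about A: T·sin59°·10.6 − 1800·5.6 = 0 → T = 10080/(10.6·0.857167) = 1109.4 ≈ 1109 lb.
ΣF_x = 0: A_x − T·cos59° = 0 → A_x = 1109.4 × 0.515038 = 571.4 lb.
ΣF_y = 0: A_y + T·sin59° − 1800 = 0 → A_y = 1800 − 1109.4 × 0.857167 = 849.1 lb.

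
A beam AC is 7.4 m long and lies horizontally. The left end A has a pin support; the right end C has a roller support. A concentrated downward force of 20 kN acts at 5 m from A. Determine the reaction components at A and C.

A_x = 0, A_y = 6.486 kN, C_y = 13.51 kN

ΣM about A: C_y·7.4 − 20·5 = 0 → C_y = 100/7.4 = 13.5135 ≈ 13.51 kN.
ΣF_y = 0: A_y + 13.5135 − 20 = 0 → A_y = 6.486 kN.
ΣF_x = 0: no horizontal applied forces, so A_x = 0.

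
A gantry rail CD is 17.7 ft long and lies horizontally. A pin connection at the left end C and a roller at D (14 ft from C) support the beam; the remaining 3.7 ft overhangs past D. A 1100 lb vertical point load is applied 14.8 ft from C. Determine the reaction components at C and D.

Taking moments about C: D_y·14 − 1100·14.8 = 0 → D_y = 16280/14 = 1162.86 ≈ 1163 lb.
ΣF_y = 0: C_y + 1162.86 − 1100 = 0 → C_y = -62.86 lb.
ΣF_x = 0: no horizontal applied forces, so C_x = 0.

C_x = 0, C_y = -62.86 lb, D_y = 1163 lb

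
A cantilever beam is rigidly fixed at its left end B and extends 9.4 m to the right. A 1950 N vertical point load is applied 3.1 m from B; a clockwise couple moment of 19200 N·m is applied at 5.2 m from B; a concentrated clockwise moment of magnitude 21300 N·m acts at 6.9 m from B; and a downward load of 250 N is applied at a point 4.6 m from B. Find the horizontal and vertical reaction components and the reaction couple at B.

B_x = 0, B_y = 2200 N, M_B = 47700 N·m

ΣF_x = 0: B_x = 0.
ΣF_y = 0: B_y − 1950 − 250 = 0 → B_y = 2200 N.
ΣM about B: M_B − 1950·3.1 − 19200 − 21300 − 250·4.6 = 0 → M_B = 47700 N·m.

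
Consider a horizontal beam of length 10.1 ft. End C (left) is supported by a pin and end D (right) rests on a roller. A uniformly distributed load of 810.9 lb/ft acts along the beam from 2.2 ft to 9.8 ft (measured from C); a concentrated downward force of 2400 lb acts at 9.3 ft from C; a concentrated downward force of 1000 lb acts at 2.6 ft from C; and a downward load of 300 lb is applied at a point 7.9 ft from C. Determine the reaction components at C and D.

C_x = 0, C_y = 3500 lb, D_y = 6363 lb

Resultant of the distributed load: 810.9 × 7.6 = 6162.84 lb at 6 ft from C.
ΣM about C: D_y·10.1 − (810.9·7.6)·6 − 2400·9.3 − 1000·2.6 − 300·7.9 = 0 → D_y = 64267.04/10.1 = 6363.07 ≈ 6363 lb.
ΣF_y = 0: C_y + 6363.07 − 810.9·7.6 − 2400 − 1000 − 300 = 0 → C_y = 3500 lb.
ΣF_x = 0: no horizontal applied forces, so C_x = 0.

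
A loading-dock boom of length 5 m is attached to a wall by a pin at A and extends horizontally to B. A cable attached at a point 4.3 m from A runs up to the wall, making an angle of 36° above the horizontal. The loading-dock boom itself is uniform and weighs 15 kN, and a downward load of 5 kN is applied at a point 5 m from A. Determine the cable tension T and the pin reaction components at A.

ΣM about A: T·sin36°·4.3 − 15·2.5 − 5·5 = 0 → T = 62.5/(4.3·0.587785) = 24.7282 ≈ 24.73 kN.
ΣF_x = 0: A_x − T·cos36° = 0 → A_x = 24.7282 × 0.809017 = 20.01 kN.
ΣF_y = 0: A_y + T·sin36° − 15 − 5 = 0 → A_y = 20 − 24.7282 × 0.587785 = 5.465 kN.

T = 24.73 kN, A_x = 20.01 kN, A_y = 5.465 kN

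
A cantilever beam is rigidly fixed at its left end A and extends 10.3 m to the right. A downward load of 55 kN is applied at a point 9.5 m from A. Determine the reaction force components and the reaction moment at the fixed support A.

ΣF_x = 0: A_x = 0.
ΣF_y = 0: A_y − 55 = 0 → A_y = 55.00 kN.
ΣM about A: M_A − 55·9.5 = 0 → M_A = 522.5 kN·m.

A_x = 0, A_y = 55.00 kN, M_A = 522.5 kN·m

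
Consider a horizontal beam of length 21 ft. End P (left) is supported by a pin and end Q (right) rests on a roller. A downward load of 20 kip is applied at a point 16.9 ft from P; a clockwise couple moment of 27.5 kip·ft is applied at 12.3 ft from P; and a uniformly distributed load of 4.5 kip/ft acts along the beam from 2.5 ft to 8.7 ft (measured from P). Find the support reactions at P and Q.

Resultant of the distributed load: 4.5 × 6.2 = 27.9 kip at 5.6 ft from P.
Moments about P: Q_y·21 − 20·16.9 − 27.5 − (4.5·6.2)·5.6 = 0 → Q_y = 521.74/21 = 24.8448 ≈ 24.84 kip.
ΣF_y = 0: P_y + 24.8448 − 20 − 4.5·6.2 = 0 → P_y = 23.06 kip.
ΣF_x = 0: no horizontal applied forces, so P_x = 0.

P_x = 0, P_y = 23.06 kip, Q_y = 24.84 kip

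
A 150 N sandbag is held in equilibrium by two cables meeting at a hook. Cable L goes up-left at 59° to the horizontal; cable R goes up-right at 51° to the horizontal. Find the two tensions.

ΣF_x = 0: −T_L·cos59° + T_R·cos51° = 0 → T_R = 0.818404·T_L.
ΣF_y = 0: T_L·sin59° + T_R·sin51° = 150.
Substitute: T_L·(0.857167 + 0.818404·0.777146) = 150 → T_L = 100.456 ≈ 100.5 N.
Then T_R = 0.818404 × 100.456 = 82.21 N.

T_L = 100.5 N, T_R = 82.21 N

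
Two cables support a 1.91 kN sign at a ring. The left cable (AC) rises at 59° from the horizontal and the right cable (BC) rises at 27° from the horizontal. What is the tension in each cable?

T_AC = 1.706 kN, T_BC = 0.9861 kN

ΣF_x = 0: −T_AC·cos59° + T_BC·cos27° = 0 → T_BC = 0.578041·T_AC.
ΣF_y = 0: T_AC·sin59° + T_BC·sin27° = 1.91.
Substitute: T_AC·(0.857167 + 0.578041·0.45399) = 1.91 → T_AC = 1.70598 ≈ 1.706 kN.
Then T_BC = 0.578041 × 1.70598 = 0.9861 kN.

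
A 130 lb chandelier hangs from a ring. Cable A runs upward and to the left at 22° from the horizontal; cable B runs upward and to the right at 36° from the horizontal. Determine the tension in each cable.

ΣF_x = 0: −T_A·cos22° + T_B·cos36° = 0 → T_B = 1.14606·T_A.
ΣF_y = 0: T_A·sin22° + T_B·sin36° = 130.
Substitute: T_A·(0.374607 + 1.14606·0.587785) = 130 → T_A = 124.017 ≈ 124.0 lb.
Then T_B = 1.14606 × 124.017 = 142.1 lb.

T_A = 124.0 lb, T_B = 142.1 lb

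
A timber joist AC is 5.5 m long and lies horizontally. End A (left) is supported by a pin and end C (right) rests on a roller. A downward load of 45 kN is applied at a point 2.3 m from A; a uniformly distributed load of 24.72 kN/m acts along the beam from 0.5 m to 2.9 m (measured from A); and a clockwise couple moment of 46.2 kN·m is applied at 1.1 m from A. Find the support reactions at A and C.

Resultant of the distributed load: 24.72 × 2.4 = 59.328 kN at 1.7 m from A.
ΣM about A: C_y·5.5 − 45·2.3 − (24.72·2.4)·1.7 − 46.2 = 0 → C_y = 250.5576/5.5 = 45.5559 ≈ 45.56 kN.
ΣF_y = 0: A_y + 45.5559 − 45 − 24.72·2.4 = 0 → A_y = 58.77 kN.
ΣF_x = 0: no horizontal applied forces, so A_x = 0.

A_x = 0, A_y = 58.77 kN, C_y = 45.56 kN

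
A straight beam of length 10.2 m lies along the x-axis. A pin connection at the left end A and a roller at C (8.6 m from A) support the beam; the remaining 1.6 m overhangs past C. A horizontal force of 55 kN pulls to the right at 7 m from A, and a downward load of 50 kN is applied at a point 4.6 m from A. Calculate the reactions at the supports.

Taking moments about A: C_y·8.6 − 50·4.6 = 0 → C_y = 230/8.6 = 26.7442 ≈ 26.74 kN.
ΣF_y = 0: A_y + 26.7442 − 50 = 0 → A_y = 23.26 kN.
ΣF_x = 0: A_x + 55 = 0 → A_x = -55.00 kN.

A_x = -55.00 kN, A_y = 23.26 kN, C_y = 26.74 kN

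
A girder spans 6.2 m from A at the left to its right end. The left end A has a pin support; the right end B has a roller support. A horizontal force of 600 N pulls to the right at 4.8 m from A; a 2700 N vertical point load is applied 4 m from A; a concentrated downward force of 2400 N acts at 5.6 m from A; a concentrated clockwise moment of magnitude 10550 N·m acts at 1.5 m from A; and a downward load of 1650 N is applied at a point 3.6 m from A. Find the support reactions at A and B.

Moments about A: B_y·6.2 − 2700·4 − 2400·5.6 − 10550 − 1650·3.6 = 0 → B_y = 40730/6.2 = 6569.35 ≈ 6569 N.
ΣF_y = 0: A_y + 6569.35 − 2700 − 2400 − 1650 = 0 → A_y = 180.6 N.
ΣF_x = 0: A_x + 600 = 0 → A_x = -600.0 N.

A_x = -600.0 N, A_y = 180.6 N, B_y = 6569 N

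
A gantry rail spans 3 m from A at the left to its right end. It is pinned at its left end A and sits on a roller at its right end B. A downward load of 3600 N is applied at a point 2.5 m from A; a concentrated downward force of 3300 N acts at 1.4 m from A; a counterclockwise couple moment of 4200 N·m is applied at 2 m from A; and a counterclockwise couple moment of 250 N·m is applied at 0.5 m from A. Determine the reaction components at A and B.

Moments about A: B_y·3 − 3600·2.5 − 3300·1.4 + 4200 + 250 = 0 → B_y = 9170/3 = 3056.67 ≈ 3057 N.
ΣF_y = 0: A_y + 3056.67 − 3600 − 3300 = 0 → A_y = 3843 N.
ΣF_x = 0: no horizontal applied forces, so A_x = 0.

A_x = 0, A_y = 3843 N, B_y = 3057 N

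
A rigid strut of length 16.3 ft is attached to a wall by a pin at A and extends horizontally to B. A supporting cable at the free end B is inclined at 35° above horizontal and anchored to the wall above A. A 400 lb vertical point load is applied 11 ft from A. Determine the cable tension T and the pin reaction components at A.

T = 470.6 lb, A_x = 385.5 lb, A_y = 130.1 lb

ΣM about A: T·sin35°·16.3 − 400·11 = 0 → T = 4400/(16.3·0.573576) = 470.624 ≈ 470.6 lb.
ΣF_x = 0: A_x − T·cos35° = 0 → A_x = 470.624 × 0.819152 = 385.5 lb.
ΣF_y = 0: A_y + T·sin35° − 400 = 0 → A_y = 400 − 470.624 × 0.573576 = 130.1 lb.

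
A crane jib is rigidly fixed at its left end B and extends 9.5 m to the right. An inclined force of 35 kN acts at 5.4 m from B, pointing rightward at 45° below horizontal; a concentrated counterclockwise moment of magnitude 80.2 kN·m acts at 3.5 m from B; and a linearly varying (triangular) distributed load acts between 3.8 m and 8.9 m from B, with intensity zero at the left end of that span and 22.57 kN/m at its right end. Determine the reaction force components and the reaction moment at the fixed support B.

Resultant of the triangular load: ½ × 22.57 × 5.1 = 57.5535 kN, acting at 7.2 m from B (one-third of the span from the peak).
ΣF_x = 0: B_x + 35·cos45° = 0 → B_x = -24.75 kN.
ΣF_y = 0: B_y − 35·sin45° − ½·22.57·5.1 = 0 → B_y = 82.30 kN.
ΣM about B: M_B − 35·sin45°·5.4 + 80.2 − (½·22.57·5.1)·7.2 = 0 → M_B = 467.8 kN·m.

B_x = -24.75 kN, B_y = 82.30 kN, M_B = 467.8 kN·m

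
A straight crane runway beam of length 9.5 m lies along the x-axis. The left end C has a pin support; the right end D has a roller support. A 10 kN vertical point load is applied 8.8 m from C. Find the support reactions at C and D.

C_x = 0, C_y = 0.7368 kN, D_y = 9.263 kN

Moments about C: D_y·9.5 − 10·8.8 = 0 → D_y = 88/9.5 = 9.26316 ≈ 9.263 kN.
ΣF_y = 0: C_y + 9.26316 − 10 = 0 → C_y = 0.7368 kN.
ΣF_x = 0: no horizontal applied forces, so C_x = 0.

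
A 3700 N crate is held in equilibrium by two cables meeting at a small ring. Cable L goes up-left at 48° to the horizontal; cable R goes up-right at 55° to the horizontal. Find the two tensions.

T_L = 2178 N, T_R = 2541 N

ΣF_x = 0: −T_L·cos48° + T_R·cos55° = 0 → T_R = 1.16659·T_L.
ΣF_y = 0: T_L·sin48° + T_R·sin55° = 3700.
Substitute: T_L·(0.743145 + 1.16659·0.819152) = 3700 → T_L = 2178.06 ≈ 2178 N.
Then T_R = 1.16659 × 2178.06 = 2541 N.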